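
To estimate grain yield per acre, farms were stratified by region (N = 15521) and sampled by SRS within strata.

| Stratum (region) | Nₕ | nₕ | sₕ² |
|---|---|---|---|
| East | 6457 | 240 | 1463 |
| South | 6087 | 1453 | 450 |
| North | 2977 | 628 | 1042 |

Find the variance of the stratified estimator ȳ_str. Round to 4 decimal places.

1.1002

Var(ȳ_str) = Σₕ Wₕ²(1 − fₕ)sₕ²/nₕ with Wₕ = Nₕ/N, N = 15521.
East: Wₕ = 0.41601701; term = 0.41601701²·(1 − 0.03716896)·1463/240 = 1.0157933.
South: Wₕ = 0.39217834; term = 0.39217834²·(1 − 0.23870544)·450/1453 = 0.036263259.
North: Wₕ = 0.19180465; term = 0.19180465²·(1 − 0.21095062)·1042/628 = 0.048164885.
Sum = 1.1002214.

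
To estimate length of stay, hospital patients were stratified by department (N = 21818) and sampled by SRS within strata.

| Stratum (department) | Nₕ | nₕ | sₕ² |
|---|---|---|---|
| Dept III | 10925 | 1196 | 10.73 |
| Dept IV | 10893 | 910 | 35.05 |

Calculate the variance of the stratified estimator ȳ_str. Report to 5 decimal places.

0.01080

Var(ȳ_str) = Σₕ Wₕ²(1 − fₕ)sₕ²/nₕ with Wₕ = Nₕ/N, N = 21818.
Dept III: Wₕ = 0.50073334; term = 0.50073334²·(1 − 0.10947368)·10.73/1196 = 0.0020032185.
Dept IV: Wₕ = 0.49926666; term = 0.49926666²·(1 − 0.08353989)·35.05/910 = 0.0087988382.
Sum = 0.010802057.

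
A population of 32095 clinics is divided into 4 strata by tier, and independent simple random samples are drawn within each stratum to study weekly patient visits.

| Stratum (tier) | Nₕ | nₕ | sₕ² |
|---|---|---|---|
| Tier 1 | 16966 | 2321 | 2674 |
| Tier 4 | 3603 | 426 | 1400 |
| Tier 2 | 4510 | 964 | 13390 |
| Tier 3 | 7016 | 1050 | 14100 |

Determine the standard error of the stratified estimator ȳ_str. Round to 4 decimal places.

Var(ȳ_str) = Σₕ Wₕ²(1 − fₕ)sₕ²/nₕ with Wₕ = Nₕ/N, N = 32095.
Tier 1: Wₕ = 0.52861816; term = 0.52861816²·(1 − 0.13680302)·2674/2321 = 0.27789475.
Tier 4: Wₕ = 0.11226048; term = 0.11226048²·(1 − 0.11823480)·1400/426 = 0.036519528.
Tier 2: Wₕ = 0.14052033; term = 0.14052033²·(1 − 0.21374723)·13390/964 = 0.21564732.
Tier 3: Wₕ = 0.21860103; term = 0.21860103²·(1 − 0.14965792)·14100/1050 = 0.54566724.
Sum = 1.0757288.
SE = √(1.0757288) = 1.0372.

1.0372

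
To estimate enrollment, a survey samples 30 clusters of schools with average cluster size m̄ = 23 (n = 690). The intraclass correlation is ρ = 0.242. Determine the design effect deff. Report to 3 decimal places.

6.324

deff = 1 + (23 − 1)·0.242 = 1 + 5.324 = 6.324.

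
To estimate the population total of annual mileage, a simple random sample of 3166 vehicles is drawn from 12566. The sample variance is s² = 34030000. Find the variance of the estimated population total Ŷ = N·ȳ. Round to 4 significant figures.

1.270 × 10^12

Var(Ŷ) = N²·Var(ȳ) = N²·(1 − n/N)·s²/n.
f = 3166/12566 = 0.25194971; Var(ȳ) = 0.74805029·34030000/3166 = 8040.4774.
Var(Ŷ) = 12566² · 8040.4774 = 1.2696264 × 10^12.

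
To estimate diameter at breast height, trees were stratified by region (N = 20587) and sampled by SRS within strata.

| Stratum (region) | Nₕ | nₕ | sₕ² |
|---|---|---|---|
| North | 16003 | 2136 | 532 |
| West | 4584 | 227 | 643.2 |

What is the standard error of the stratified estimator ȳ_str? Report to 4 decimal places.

0.5137

Var(ȳ_str) = Σₕ Wₕ²(1 − fₕ)sₕ²/nₕ with Wₕ = Nₕ/N, N = 20587.
North: Wₕ = 0.77733521; term = 0.77733521²·(1 − 0.13347497)·532/2136 = 0.13040918.
West: Wₕ = 0.22266479; term = 0.22266479²·(1 − 0.04952007)·643.2/227 = 0.13352612.
Sum = 0.2639353.
SE = √(0.2639353) = 0.5137.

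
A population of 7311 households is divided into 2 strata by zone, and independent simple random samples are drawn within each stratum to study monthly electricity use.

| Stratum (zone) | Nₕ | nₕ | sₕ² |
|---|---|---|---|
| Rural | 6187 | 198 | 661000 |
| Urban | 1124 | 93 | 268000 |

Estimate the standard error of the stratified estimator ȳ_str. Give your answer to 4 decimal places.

48.7521

Var(ȳ_str) = Σₕ Wₕ²(1 − fₕ)sₕ²/nₕ with Wₕ = Nₕ/N, N = 7311.
Rural: Wₕ = 0.84625906; term = 0.84625906²·(1 − 0.03200259)·661000/198 = 2314.2865.
Urban: Wₕ = 0.15374094; term = 0.15374094²·(1 − 0.08274021)·268000/93 = 62.477444.
Sum = 2376.7639.
SE = √(2376.7639) = 48.7521.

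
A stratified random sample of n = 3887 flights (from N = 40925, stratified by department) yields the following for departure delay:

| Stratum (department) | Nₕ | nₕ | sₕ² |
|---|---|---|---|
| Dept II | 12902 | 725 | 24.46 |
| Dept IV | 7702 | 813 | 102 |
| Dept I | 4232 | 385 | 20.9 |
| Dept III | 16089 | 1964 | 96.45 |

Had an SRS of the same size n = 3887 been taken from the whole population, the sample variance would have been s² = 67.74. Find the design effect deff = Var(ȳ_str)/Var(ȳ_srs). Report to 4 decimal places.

0.9086

Var(ȳ_str) = Σ Wₕ²(1−fₕ)sₕ²/nₕ with Wₕ = Nₕ/40925:
  Dept II: (12902/40925)²·(1−725/12902)·24.46/725 = 0.0031647427
  Dept IV: (7702/40925)²·(1−813/7702)·102/813 = 0.0039745865
  Dept I: (4232/40925)²·(1−385/4232)·20.9/385 = 5.2768655 × 10^-4
  Dept III: (16089/40925)²·(1−1964/16089)·96.45/1964 = 0.0066634767
  → Var(ȳ_str) = 0.014330492.
Var(ȳ_srs) = (1 − 3887/40925)·67.74/3887 = 0.015772099.
deff = 0.014330492 / 0.015772099 = 0.9086.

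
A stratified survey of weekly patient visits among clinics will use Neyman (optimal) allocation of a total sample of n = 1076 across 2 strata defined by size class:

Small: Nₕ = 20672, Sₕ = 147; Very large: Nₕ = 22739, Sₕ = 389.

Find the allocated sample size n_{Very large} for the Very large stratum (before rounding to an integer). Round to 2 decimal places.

800.87

Neyman allocation: nₕ = n·NₕSₕ / Σⱼ NⱼSⱼ.
Σ NⱼSⱼ = 20672·147 + 22739·389 = 1.1884255 × 10^7.
n_{Very large} = 1076·22739·389 / (1.1884255 × 10^7) = 800.87.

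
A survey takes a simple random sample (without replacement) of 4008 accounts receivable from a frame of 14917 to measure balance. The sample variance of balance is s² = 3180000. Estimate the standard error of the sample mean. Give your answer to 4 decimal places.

24.0880

Under SRS without replacement, Var(ȳ) = (1 − f)·s²/n with f = n/N = 4008/14917 = 0.26868673.
Var(ȳ) = (1 − 0.26868673)·3180000/4008 = 0.73131327·793.41317 = 580.23358.
SE(ȳ) = √(580.23358) = 24.0880.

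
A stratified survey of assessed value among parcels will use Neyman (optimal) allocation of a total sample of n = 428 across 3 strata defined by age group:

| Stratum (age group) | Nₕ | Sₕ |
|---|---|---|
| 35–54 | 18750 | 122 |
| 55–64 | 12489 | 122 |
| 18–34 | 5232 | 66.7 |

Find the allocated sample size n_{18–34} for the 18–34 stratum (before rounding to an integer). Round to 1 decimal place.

Neyman allocation: nₕ = n·NₕSₕ / Σⱼ NⱼSⱼ.
Σ NⱼSⱼ = 18750·122 + 12489·122 + 5232·66.7 = 4.1601324 × 10^6.
n_{18–34} = 428·5232·66.7 / (4.1601324 × 10^6) = 35.9.

35.9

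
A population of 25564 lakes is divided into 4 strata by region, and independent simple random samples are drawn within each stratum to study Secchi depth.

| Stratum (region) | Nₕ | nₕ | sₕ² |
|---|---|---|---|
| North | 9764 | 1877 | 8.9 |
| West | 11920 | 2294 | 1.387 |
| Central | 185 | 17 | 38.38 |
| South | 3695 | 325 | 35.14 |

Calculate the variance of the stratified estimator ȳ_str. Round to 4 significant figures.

Var(ȳ_str) = Σₕ Wₕ²(1 − fₕ)sₕ²/nₕ with Wₕ = Nₕ/N, N = 25564.
North: Wₕ = 0.38194336; term = 0.38194336²·(1 − 0.19223679)·8.9/1877 = 5.5873738 × 10^-4.
West: Wₕ = 0.46628071; term = 0.46628071²·(1 − 0.19244966)·1.387/2294 = 1.0615673 × 10^-4.
Central: Wₕ = 0.00723674; term = 0.00723674²·(1 − 0.09189189)·38.38/17 = 1.0736913 × 10^-4.
South: Wₕ = 0.14453920; term = 0.14453920²·(1 − 0.08795670)·35.14/325 = 0.0020601798.
Sum = 0.002832443.

0.002832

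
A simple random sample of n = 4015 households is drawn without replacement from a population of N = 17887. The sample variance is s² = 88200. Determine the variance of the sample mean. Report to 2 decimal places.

17.04

Under SRS without replacement, Var(ȳ) = (1 − f)·s²/n with f = n/N = 4015/17887 = 0.22446470.
Var(ȳ) = (1 − 0.22446470)·88200/4015 = 0.77553530·21.967621 = 17.036666.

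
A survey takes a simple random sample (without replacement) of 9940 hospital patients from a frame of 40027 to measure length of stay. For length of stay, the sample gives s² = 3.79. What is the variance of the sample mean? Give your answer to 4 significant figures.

2.866 × 10^-4

Under SRS without replacement, Var(ȳ) = (1 − f)·s²/n with f = n/N = 9940/40027 = 0.24833238.
Var(ȳ) = (1 − 0.24833238)·3.79/9940 = 0.75166762·3.8128773 × 10^-4 = 2.8660164 × 10^-4.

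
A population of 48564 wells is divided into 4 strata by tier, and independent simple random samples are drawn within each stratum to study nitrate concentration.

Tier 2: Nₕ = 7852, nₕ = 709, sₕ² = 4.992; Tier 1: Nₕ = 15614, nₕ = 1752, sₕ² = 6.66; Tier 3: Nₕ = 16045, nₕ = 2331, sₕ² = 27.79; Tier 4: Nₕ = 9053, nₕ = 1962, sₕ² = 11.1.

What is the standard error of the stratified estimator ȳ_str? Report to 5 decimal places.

Var(ȳ_str) = Σₕ Wₕ²(1 − fₕ)sₕ²/nₕ with Wₕ = Nₕ/N, N = 48564.
Tier 2: Wₕ = 0.16168355; term = 0.16168355²·(1 − 0.09029547)·4.992/709 = 1.6744045 × 10^-4.
Tier 1: Wₕ = 0.32151388; term = 0.32151388²·(1 − 0.11220699)·6.66/1752 = 3.488601 × 10^-4.
Tier 3: Wₕ = 0.33038877; term = 0.33038877²·(1 − 0.14527890)·27.79/2331 = 0.0011122982.
Tier 4: Wₕ = 0.18641380; term = 0.18641380²·(1 − 0.21672374)·11.1/1962 = 1.5399091 × 10^-4.
Sum = 0.0017825897.
SE = √(0.0017825897) = 0.04222.

0.04222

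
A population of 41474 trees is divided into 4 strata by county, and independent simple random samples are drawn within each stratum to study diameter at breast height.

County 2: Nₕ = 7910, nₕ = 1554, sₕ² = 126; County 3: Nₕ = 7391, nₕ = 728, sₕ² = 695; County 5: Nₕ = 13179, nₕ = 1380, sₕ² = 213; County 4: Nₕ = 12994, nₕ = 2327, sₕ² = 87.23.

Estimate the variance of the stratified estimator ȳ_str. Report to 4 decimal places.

Var(ȳ_str) = Σₕ Wₕ²(1 − fₕ)sₕ²/nₕ with Wₕ = Nₕ/N, N = 41474.
County 2: Wₕ = 0.19072190; term = 0.19072190²·(1 − 0.19646018)·126/1554 = 0.0023698893.
County 3: Wₕ = 0.17820803; term = 0.17820803²·(1 − 0.09849817)·695/728 = 0.0273322.
County 5: Wₕ = 0.31776535; term = 0.31776535²·(1 − 0.10471204)·213/1380 = 0.013953281.
County 4: Wₕ = 0.31330472; term = 0.31330472²·(1 − 0.17908265)·87.23/2327 = 0.0030206666.
Sum = 0.046676037.

0.0467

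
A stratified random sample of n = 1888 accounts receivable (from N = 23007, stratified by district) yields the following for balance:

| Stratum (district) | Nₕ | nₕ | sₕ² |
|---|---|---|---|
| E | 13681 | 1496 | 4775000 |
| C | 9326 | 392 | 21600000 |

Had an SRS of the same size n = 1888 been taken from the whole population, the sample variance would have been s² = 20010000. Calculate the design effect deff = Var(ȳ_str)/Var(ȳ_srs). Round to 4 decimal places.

Var(ȳ_str) = Σ Wₕ²(1−fₕ)sₕ²/nₕ with Wₕ = Nₕ/23007:
  E: (13681/23007)²·(1−1496/13681)·4775000/1496 = 1005.2294
  C: (9326/23007)²·(1−392/9326)·21600000/392 = 8673.3937
  → Var(ȳ_str) = 9678.6231.
Var(ȳ_srs) = (1 − 1888/23007)·20010000/1888 = 9728.7817.
deff = 9678.6231 / 9728.7817 = 0.9948.

0.9948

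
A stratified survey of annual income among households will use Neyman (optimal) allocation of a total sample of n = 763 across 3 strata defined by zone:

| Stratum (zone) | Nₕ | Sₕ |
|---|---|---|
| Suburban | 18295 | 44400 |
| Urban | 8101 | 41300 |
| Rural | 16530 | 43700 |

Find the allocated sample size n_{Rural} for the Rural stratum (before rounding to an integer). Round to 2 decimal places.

294.86

Neyman allocation: nₕ = n·NₕSₕ / Σⱼ NⱼSⱼ.
Σ NⱼSⱼ = 18295·44400 + 8101·41300 + 16530·43700 = 1.8692303 × 10^9.
n_{Rural} = 763·16530·43700 / (1.8692303 × 10^9) = 294.86.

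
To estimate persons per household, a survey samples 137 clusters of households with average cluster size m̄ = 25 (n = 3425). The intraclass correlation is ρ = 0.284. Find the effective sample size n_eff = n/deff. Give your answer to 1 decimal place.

438.2

deff = 1 + (25 − 1)·0.284 = 1 + 6.816 = 7.816.
n_eff = 3425 / 7.816 = 438.2.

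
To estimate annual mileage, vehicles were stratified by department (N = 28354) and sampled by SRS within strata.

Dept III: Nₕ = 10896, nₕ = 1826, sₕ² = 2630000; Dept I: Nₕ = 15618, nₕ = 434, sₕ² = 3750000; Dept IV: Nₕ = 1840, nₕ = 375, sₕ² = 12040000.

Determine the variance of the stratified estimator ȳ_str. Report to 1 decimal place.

2833.4

Var(ȳ_str) = Σₕ Wₕ²(1 − fₕ)sₕ²/nₕ with Wₕ = Nₕ/N, N = 28354.
Dept III: Wₕ = 0.38428440; term = 0.38428440²·(1 − 0.16758443)·2630000/1826 = 177.05194.
Dept I: Wₕ = 0.55082175; term = 0.55082175²·(1 − 0.02778845)·3750000/434 = 2548.7338.
Dept IV: Wₕ = 0.06489384; term = 0.06489384²·(1 − 0.20380435)·12040000/375 = 107.65197.
Sum = 2833.4377.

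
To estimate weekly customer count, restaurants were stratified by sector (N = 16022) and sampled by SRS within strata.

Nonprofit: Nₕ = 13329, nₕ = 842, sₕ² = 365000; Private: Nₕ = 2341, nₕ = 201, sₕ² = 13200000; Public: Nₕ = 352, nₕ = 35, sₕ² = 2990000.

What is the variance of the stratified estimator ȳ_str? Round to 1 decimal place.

Var(ȳ_str) = Σₕ Wₕ²(1 − fₕ)sₕ²/nₕ with Wₕ = Nₕ/N, N = 16022.
Nonprofit: Wₕ = 0.83191861; term = 0.83191861²·(1 − 0.06317053)·365000/842 = 281.06256.
Private: Wₕ = 0.14611160; term = 0.14611160²·(1 − 0.08586074)·13200000/201 = 1281.621.
Public: Wₕ = 0.02196979; term = 0.02196979²·(1 − 0.09943182)·2990000/35 = 37.13399.
Sum = 1599.8176.

1599.8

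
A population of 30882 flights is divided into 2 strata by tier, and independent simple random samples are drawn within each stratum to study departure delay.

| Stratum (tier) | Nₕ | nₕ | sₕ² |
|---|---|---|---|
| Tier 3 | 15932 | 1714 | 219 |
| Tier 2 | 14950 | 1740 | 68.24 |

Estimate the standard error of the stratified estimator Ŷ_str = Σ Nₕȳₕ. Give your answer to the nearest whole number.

6057

Var(Ŷ_str) = Σₕ Nₕ²(1 − fₕ)sₕ²/nₕ.
Tier 3: 15932²·(1 − 1714/15932)·219/1714 = 2.8942904 × 10^7.
Tier 2: 14950²·(1 − 1740/14950)·68.24/1740 = 7.7452204 × 10^6.
Sum = 3.6688124 × 10^7.
SE = √(3.6688124 × 10^7) = 6057.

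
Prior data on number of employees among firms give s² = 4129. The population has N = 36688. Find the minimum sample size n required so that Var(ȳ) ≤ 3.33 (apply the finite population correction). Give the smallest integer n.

Without fpc, n₀ = s²/D = 4129/3.33 = 1239.9399.
With fpc, (1 − n/N)·s²/n ≤ D requires n ≥ n₀/(1 + n₀/N) = 1239.9399/(1 + 1239.9399/36688) = 1199.4038.
Rounding up, n = 1200.

1200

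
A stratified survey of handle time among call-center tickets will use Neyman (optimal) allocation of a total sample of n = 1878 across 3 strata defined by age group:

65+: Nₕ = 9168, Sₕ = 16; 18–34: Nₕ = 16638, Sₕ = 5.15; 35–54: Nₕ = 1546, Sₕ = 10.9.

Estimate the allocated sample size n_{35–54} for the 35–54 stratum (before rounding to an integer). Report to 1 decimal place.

127.0

Neyman allocation: nₕ = n·NₕSₕ / Σⱼ NⱼSⱼ.
Σ NⱼSⱼ = 9168·16 + 16638·5.15 + 1546·10.9 = 249225.1.
n_{35–54} = 1878·1546·10.9 / 249225.1 = 127.0.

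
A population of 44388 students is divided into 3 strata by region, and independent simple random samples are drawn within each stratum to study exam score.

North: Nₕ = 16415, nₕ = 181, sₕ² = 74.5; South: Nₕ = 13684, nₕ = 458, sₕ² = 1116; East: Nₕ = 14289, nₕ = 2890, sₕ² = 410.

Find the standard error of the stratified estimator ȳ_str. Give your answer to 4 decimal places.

0.5397

Var(ȳ_str) = Σₕ Wₕ²(1 − fₕ)sₕ²/nₕ with Wₕ = Nₕ/N, N = 44388.
North: Wₕ = 0.36980716; term = 0.36980716²·(1 − 0.01102650)·74.5/181 = 0.055668943.
South: Wₕ = 0.30828152; term = 0.30828152²·(1 − 0.03346975)·1116/458 = 0.22382528.
East: Wₕ = 0.32191133; term = 0.32191133²·(1 − 0.20225348)·410/2890 = 0.011727986.
Sum = 0.29122221.
SE = √(0.29122221) = 0.5397.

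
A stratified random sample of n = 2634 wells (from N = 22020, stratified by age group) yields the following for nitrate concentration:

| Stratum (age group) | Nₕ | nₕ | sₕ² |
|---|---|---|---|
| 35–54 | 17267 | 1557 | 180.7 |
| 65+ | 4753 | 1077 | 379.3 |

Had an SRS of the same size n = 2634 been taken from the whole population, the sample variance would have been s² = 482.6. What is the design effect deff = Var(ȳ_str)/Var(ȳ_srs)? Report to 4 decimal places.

0.4812

Var(ȳ_str) = Σ Wₕ²(1−fₕ)sₕ²/nₕ with Wₕ = Nₕ/22020:
  35–54: (17267/22020)²·(1−1557/17267)·180.7/1557 = 0.064927396
  65+: (4753/22020)²·(1−1077/4753)·379.3/1077 = 0.012690415
  → Var(ȳ_str) = 0.077617811.
Var(ȳ_srs) = (1 − 2634/22020)·482.6/2634 = 0.161303.
deff = 0.077617811 / 0.161303 = 0.4812.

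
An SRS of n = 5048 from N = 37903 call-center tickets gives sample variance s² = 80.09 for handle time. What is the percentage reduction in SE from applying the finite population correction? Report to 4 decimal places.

f = n/N = 5048/37903 = 0.13318207.
SE_no-fpc = √(s²/n) = 0.12595908; SE_fpc = √((1−f)s²/n) = 0.11727175.
Ratio = √(1−f) = 0.93103057. Reduction = 100·(1 − 0.93103057) = 6.8969%.

6.8969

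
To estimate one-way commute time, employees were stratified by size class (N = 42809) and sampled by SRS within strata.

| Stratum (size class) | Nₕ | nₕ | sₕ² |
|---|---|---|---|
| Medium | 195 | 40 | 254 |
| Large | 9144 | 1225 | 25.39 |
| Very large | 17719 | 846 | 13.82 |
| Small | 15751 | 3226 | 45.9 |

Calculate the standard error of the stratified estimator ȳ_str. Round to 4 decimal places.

0.0716

Var(ȳ_str) = Σₕ Wₕ²(1 − fₕ)sₕ²/nₕ with Wₕ = Nₕ/N, N = 42809.
Medium: Wₕ = 0.00455512; term = 0.00455512²·(1 − 0.20512821)·254/40 = 1.047297 × 10^-4.
Large: Wₕ = 0.21359994; term = 0.21359994²·(1 − 0.13396763)·25.39/1225 = 8.189606 × 10^-4.
Very large: Wₕ = 0.41390829; term = 0.41390829²·(1 − 0.04774536)·13.82/846 = 0.0026650111.
Small: Wₕ = 0.36793665; term = 0.36793665²·(1 − 0.20481239)·45.9/3226 = 0.0015316658.
Sum = 0.0051203672.
SE = √(0.0051203672) = 0.0716.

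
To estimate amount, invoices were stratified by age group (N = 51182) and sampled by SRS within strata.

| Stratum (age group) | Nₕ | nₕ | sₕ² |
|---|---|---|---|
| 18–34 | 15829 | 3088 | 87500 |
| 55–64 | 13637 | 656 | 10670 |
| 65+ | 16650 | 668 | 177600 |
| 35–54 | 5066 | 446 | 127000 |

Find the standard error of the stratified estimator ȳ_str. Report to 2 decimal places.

5.73

Var(ȳ_str) = Σₕ Wₕ²(1 − fₕ)sₕ²/nₕ with Wₕ = Nₕ/N, N = 51182.
18–34: Wₕ = 0.30926888; term = 0.30926888²·(1 − 0.19508497)·87500/3088 = 2.1814901.
55–64: Wₕ = 0.26644133; term = 0.26644133²·(1 − 0.04810442)·10670/656 = 1.0991401.
65+: Wₕ = 0.32530968; term = 0.32530968²·(1 − 0.04012012)·177600/668 = 27.007063.
35–54: Wₕ = 0.09898011; term = 0.09898011²·(1 − 0.08803790)·127000/446 = 2.544143.
Sum = 32.831836.
SE = √(32.831836) = 5.73.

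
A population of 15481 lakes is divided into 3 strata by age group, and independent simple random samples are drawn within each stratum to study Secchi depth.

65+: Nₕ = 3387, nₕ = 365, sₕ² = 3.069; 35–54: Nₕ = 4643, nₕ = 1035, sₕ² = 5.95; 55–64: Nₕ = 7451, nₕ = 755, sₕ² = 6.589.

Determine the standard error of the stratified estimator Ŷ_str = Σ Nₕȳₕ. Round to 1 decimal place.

Var(Ŷ_str) = Σₕ Nₕ²(1 − fₕ)sₕ²/nₕ.
65+: 3387²·(1 − 365/3387)·3.069/365 = 86062.445.
35–54: 4643²·(1 − 1035/4643)·5.95/1035 = 96303.446.
55–64: 7451²·(1 − 755/7451)·6.589/755 = 435414.18.
Sum = 617780.07.
SE = √(617780.07) = 786.0.

786.0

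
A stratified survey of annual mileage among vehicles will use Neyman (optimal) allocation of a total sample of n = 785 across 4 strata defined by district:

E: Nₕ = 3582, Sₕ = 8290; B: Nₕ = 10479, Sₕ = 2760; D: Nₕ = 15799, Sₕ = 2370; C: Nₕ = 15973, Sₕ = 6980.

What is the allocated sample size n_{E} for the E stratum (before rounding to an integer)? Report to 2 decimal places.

Neyman allocation: nₕ = n·NₕSₕ / Σⱼ NⱼSⱼ.
Σ NⱼSⱼ = 3582·8290 + 10479·2760 + 15799·2370 + 15973·6980 = 2.0755199 × 10^8.
n_{E} = 785·3582·8290 / (2.0755199 × 10^8) = 112.31.

112.31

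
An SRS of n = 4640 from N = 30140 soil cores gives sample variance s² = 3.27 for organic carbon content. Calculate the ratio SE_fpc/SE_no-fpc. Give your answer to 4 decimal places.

f = n/N = 4640/30140 = 0.15394824.
SE_no-fpc = √(s²/n) = 0.026546966; SE_fpc = √((1−f)s²/n) = 0.024418183.
Ratio = √(1−f) = 0.91981072.

0.9198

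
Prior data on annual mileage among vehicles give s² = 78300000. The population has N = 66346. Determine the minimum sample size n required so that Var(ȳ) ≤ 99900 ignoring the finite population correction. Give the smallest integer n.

Without fpc, n₀ = s²/D = 78300000/99900 = 783.7838.
Rounding up, n = 784.

784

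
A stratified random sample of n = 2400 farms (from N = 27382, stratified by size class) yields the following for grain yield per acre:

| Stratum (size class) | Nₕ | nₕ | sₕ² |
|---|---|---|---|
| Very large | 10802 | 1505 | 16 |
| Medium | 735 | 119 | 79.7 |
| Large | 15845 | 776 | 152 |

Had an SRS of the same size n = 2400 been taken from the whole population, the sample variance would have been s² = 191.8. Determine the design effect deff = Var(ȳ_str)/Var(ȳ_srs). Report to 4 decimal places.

Var(ȳ_str) = Σ Wₕ²(1−fₕ)sₕ²/nₕ with Wₕ = Nₕ/27382:
  Very large: (10802/27382)²·(1−1505/10802)·16/1505 = 0.0014239678
  Medium: (735/27382)²·(1−119/735)·79.7/119 = 4.0443532 × 10^-4
  Large: (15845/27382)²·(1−776/15845)·152/776 = 0.062377535
  → Var(ȳ_str) = 0.064205938.
Var(ȳ_srs) = (1 − 2400/27382)·191.8/2400 = 0.072912065.
deff = 0.064205938 / 0.072912065 = 0.8806.

0.8806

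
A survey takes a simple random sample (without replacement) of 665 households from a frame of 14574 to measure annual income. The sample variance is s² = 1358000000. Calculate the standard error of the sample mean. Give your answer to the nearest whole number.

1396

Under SRS without replacement, Var(ȳ) = (1 − f)·s²/n with f = n/N = 665/14574 = 0.04562920.
Var(ȳ) = (1 − 0.04562920)·1358000000/665 = 0.95437080·2.0421053 × 10^6 = 1.9489256 × 10^6.
SE(ȳ) = √(1.9489256 × 10^6) = 1396.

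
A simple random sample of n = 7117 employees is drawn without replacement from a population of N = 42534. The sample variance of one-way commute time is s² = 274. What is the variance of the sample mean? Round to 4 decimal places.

Under SRS without replacement, Var(ȳ) = (1 − f)·s²/n with f = n/N = 7117/42534 = 0.16732496.
Var(ȳ) = (1 − 0.16732496)·274/7117 = 0.83267504·0.038499368 = 0.032057462.

0.0321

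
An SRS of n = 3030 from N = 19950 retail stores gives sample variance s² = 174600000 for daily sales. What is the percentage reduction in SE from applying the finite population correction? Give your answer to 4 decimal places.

7.9066

f = n/N = 3030/19950 = 0.15187970.
SE_no-fpc = √(s²/n) = 240.0495; SE_fpc = √((1−f)s²/n) = 221.06986.
Ratio = √(1−f) = 0.92093447. Reduction = 100·(1 − 0.92093447) = 7.9066%.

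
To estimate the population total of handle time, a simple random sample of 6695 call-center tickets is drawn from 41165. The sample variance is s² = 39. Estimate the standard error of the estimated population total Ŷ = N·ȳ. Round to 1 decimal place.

Var(Ŷ) = N²·Var(ȳ) = N²·(1 − n/N)·s²/n.
f = 6695/41165 = 0.16263816; Var(ȳ) = 0.83736184·39/6695 = 0.0048778359.
Var(Ŷ) = 41165² · 0.0048778359 = 8.2657721 × 10^6.
SE(Ŷ) = √(8.2657721 × 10^6) = 2875.0.

2875.0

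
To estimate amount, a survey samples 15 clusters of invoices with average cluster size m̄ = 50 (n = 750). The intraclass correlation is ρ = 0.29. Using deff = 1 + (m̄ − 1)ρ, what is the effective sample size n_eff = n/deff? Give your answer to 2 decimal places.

deff = 1 + (50 − 1)·0.29 = 1 + 14.21 = 15.21.
n_eff = 750 / 15.21 = 49.31.

49.31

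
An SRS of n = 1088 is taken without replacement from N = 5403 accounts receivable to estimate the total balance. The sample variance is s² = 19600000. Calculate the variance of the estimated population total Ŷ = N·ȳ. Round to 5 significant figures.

4.1999 × 10^11

Var(Ŷ) = N²·Var(ȳ) = N²·(1 − n/N)·s²/n.
f = 1088/5403 = 0.20136961; Var(ȳ) = 0.79863039·19600000/1088 = 14387.092.
Var(Ŷ) = 5403² · 14387.092 = 4.1999387 × 10^11.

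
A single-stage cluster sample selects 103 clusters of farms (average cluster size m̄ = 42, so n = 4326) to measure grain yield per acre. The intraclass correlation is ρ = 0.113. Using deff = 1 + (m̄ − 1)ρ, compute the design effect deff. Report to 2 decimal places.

5.63

deff = 1 + (42 − 1)·0.113 = 1 + 4.633 = 5.633.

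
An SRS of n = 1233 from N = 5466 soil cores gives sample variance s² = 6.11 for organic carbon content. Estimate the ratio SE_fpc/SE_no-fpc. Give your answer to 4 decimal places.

f = n/N = 1233/5466 = 0.22557629.
SE_no-fpc = √(s²/n) = 0.070394555; SE_fpc = √((1−f)s²/n) = 0.061948157.
Ratio = √(1−f) = 0.88001347.

0.8800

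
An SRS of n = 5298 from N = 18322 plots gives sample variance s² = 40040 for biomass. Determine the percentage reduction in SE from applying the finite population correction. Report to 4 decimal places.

15.6887

f = n/N = 5298/18322 = 0.28916057.
SE_no-fpc = √(s²/n) = 2.7491033; SE_fpc = √((1−f)s²/n) = 2.3178046.
Ratio = √(1−f) = 0.84311294. Reduction = 100·(1 − 0.84311294) = 15.6887%.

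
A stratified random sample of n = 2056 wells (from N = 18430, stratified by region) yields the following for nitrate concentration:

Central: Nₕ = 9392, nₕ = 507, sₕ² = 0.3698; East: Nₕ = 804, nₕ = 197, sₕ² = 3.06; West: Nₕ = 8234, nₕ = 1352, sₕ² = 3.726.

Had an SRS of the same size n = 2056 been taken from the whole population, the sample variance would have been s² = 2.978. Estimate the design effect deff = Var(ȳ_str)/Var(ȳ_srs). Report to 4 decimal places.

0.5139

Var(ȳ_str) = Σ Wₕ²(1−fₕ)sₕ²/nₕ with Wₕ = Nₕ/18430:
  Central: (9392/18430)²·(1−507/9392)·0.3698/507 = 1.7919414 × 10^-4
  East: (804/18430)²·(1−197/804)·3.06/197 = 2.2317691 × 10^-5
  West: (8234/18430)²·(1−1352/8234)·3.726/1352 = 4.5977041 × 10^-4
  → Var(ȳ_str) = 6.6128224 × 10^-4.
Var(ȳ_srs) = (1 − 2056/18430)·2.978/2056 = 0.0012868592.
deff = (6.6128224 × 10^-4) / 0.0012868592 = 0.5139.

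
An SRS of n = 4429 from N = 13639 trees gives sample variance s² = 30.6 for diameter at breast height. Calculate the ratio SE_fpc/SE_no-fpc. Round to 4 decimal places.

0.8217

f = n/N = 4429/13639 = 0.32473055.
SE_no-fpc = √(s²/n) = 0.083120448; SE_fpc = √((1−f)s²/n) = 0.068304045.
Ratio = √(1−f) = 0.82174780.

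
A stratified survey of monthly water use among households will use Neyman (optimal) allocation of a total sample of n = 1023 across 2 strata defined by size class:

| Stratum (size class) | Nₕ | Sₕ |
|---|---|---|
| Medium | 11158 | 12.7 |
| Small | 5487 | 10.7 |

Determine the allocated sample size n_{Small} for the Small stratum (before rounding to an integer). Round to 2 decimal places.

Neyman allocation: nₕ = n·NₕSₕ / Σⱼ NⱼSⱼ.
Σ NⱼSⱼ = 11158·12.7 + 5487·10.7 = 200417.5.
n_{Small} = 1023·5487·10.7 / 200417.5 = 299.68.

299.68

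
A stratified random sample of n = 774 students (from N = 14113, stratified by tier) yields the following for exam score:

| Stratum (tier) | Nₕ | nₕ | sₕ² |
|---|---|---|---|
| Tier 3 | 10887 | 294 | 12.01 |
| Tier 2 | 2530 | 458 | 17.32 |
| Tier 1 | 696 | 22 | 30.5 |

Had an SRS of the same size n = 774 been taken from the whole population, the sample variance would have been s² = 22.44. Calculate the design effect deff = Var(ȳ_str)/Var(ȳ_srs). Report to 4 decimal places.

Var(ȳ_str) = Σ Wₕ²(1−fₕ)sₕ²/nₕ with Wₕ = Nₕ/14113:
  Tier 3: (10887/14113)²·(1−294/10887)·12.01/294 = 0.023652889
  Tier 2: (2530/14113)²·(1−458/2530)·17.32/458 = 9.9529999 × 10^-4
  Tier 1: (696/14113)²·(1−22/696)·30.5/22 = 0.0032651836
  → Var(ȳ_str) = 0.027913373.
Var(ȳ_srs) = (1 − 774/14113)·22.44/774 = 0.027402225.
deff = 0.027913373 / 0.027402225 = 1.0187.

1.0187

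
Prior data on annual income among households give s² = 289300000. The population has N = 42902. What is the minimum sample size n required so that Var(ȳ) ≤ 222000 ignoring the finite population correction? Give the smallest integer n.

1304

Without fpc, n₀ = s²/D = 289300000/222000 = 1303.1532.
Rounding up, n = 1304.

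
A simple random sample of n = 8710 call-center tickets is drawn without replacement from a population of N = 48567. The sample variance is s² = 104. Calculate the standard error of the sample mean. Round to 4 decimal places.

Under SRS without replacement, Var(ȳ) = (1 − f)·s²/n with f = n/N = 8710/48567 = 0.17933988.
Var(ȳ) = (1 − 0.17933988)·104/8710 = 0.82066012·0.011940299 = 0.0097989268.
SE(ȳ) = √(0.0097989268) = 0.0990.

0.0990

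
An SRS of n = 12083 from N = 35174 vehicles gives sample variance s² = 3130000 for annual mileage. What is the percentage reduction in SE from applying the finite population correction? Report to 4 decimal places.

f = n/N = 12083/35174 = 0.34352078.
SE_no-fpc = √(s²/n) = 16.09477; SE_fpc = √((1−f)s²/n) = 13.040531.
Ratio = √(1−f) = 0.81023405. Reduction = 100·(1 − 0.81023405) = 18.9766%.

18.9766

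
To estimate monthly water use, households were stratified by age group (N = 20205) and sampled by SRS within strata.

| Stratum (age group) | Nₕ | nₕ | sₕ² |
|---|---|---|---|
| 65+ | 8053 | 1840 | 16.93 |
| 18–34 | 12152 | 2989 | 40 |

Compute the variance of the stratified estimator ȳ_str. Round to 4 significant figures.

0.004778

Var(ȳ_str) = Σₕ Wₕ²(1 − fₕ)sₕ²/nₕ with Wₕ = Nₕ/N, N = 20205.
65+: Wₕ = 0.39856471; term = 0.39856471²·(1 − 0.22848628)·16.93/1840 = 0.001127666.
18–34: Wₕ = 0.60143529; term = 0.60143529²·(1 − 0.24596774)·40/2989 = 0.0036500752.
Sum = 0.0047777412.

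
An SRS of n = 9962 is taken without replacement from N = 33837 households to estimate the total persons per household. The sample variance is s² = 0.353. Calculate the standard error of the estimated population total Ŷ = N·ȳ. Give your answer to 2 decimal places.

169.19

Var(Ŷ) = N²·Var(ȳ) = N²·(1 − n/N)·s²/n.
f = 9962/33837 = 0.29441144; Var(ȳ) = 0.70558856·0.353/9962 = 2.5002285 × 10^-5.
Var(Ŷ) = 33837² · (2.5002285 × 10^-5) = 28626.18.
SE(Ŷ) = √(28626.18) = 169.19.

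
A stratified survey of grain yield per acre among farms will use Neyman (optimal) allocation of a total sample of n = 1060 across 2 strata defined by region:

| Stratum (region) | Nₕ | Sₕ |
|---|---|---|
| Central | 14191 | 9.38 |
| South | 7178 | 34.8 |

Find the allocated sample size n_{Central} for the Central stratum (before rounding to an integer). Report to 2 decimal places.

368.49

Neyman allocation: nₕ = n·NₕSₕ / Σⱼ NⱼSⱼ.
Σ NⱼSⱼ = 14191·9.38 + 7178·34.8 = 382905.98.
n_{Central} = 1060·14191·9.38 / 382905.98 = 368.49.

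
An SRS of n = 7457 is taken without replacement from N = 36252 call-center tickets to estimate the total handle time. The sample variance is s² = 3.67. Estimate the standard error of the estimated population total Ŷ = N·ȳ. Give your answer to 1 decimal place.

Var(Ŷ) = N²·Var(ȳ) = N²·(1 − n/N)·s²/n.
f = 7457/36252 = 0.20569900; Var(ȳ) = 0.79430100·3.67/7457 = 3.9091923 × 10^-4.
Var(Ŷ) = 36252² · (3.9091923 × 10^-4) = 513748.99.
SE(Ŷ) = √(513748.99) = 716.8.

716.8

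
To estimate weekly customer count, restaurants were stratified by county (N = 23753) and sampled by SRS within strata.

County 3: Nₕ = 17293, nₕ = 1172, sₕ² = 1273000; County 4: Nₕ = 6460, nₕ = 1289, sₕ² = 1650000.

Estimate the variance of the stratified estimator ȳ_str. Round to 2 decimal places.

Var(ȳ_str) = Σₕ Wₕ²(1 − fₕ)sₕ²/nₕ with Wₕ = Nₕ/N, N = 23753.
County 3: Wₕ = 0.72803435; term = 0.72803435²·(1 − 0.06777309)·1273000/1172 = 536.6933.
County 4: Wₕ = 0.27196565; term = 0.27196565²·(1 − 0.19953560)·1650000/1289 = 75.788122.
Sum = 612.48142.

612.48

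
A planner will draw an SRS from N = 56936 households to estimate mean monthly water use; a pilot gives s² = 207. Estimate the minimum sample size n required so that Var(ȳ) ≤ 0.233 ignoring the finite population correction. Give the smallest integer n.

Without fpc, n₀ = s²/D = 207/0.233 = 888.4120.
Rounding up, n = 889.

889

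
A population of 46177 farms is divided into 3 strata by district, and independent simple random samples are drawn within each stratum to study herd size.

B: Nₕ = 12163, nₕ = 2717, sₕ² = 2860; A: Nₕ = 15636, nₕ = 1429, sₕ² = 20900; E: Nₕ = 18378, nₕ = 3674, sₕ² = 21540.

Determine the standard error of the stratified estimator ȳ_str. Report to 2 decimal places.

1.52

Var(ȳ_str) = Σₕ Wₕ²(1 − fₕ)sₕ²/nₕ with Wₕ = Nₕ/N, N = 46177.
B: Wₕ = 0.26339953; term = 0.26339953²·(1 − 0.22338239)·2860/2717 = 0.056717047.
A: Wₕ = 0.33861013; term = 0.33861013²·(1 − 0.09139166)·20900/1429 = 1.5236691.
E: Wₕ = 0.39799034; term = 0.39799034²·(1 − 0.19991294)·21540/3674 = 0.74300008.
Sum = 2.3233862.
SE = √(2.3233862) = 1.52.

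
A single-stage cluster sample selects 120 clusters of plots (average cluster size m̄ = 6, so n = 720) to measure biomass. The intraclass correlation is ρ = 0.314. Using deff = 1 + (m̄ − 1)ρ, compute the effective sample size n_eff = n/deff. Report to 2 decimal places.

deff = 1 + (6 − 1)·0.314 = 1 + 1.57 = 2.57.
n_eff = 720 / 2.57 = 280.16.

280.16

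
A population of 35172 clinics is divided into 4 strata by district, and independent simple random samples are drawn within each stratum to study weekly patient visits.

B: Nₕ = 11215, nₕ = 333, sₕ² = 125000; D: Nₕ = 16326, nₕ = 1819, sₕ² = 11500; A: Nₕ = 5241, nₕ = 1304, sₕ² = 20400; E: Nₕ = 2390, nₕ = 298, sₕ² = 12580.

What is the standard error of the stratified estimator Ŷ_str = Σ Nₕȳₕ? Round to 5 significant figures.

218730

Var(Ŷ_str) = Σₕ Nₕ²(1 − fₕ)sₕ²/nₕ.
B: 11215²·(1 − 333/11215)·125000/333 = 4.5811423 × 10^10.
D: 16326²·(1 − 1819/16326)·11500/1819 = 1.4973473 × 10^9.
A: 5241²·(1 − 1304/5241)·20400/1304 = 3.2279898 × 10^8.
E: 2390²·(1 − 298/2390)·12580/298 = 2.1106876 × 10^8.
Sum = 4.7842638 × 10^10.
SE = √(4.7842638 × 10^10) = 218730.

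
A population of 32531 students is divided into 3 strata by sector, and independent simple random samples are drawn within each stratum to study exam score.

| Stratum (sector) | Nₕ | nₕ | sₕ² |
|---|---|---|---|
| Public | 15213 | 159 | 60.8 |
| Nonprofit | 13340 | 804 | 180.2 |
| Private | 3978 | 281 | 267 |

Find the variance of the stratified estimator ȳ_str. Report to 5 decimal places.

Var(ȳ_str) = Σₕ Wₕ²(1 − fₕ)sₕ²/nₕ with Wₕ = Nₕ/N, N = 32531.
Public: Wₕ = 0.46764625; term = 0.46764625²·(1 − 0.01045159)·60.8/159 = 0.082751982.
Nonprofit: Wₕ = 0.41007039; term = 0.41007039²·(1 − 0.06026987)·180.2/804 = 0.035417567.
Private: Wₕ = 0.12228336; term = 0.12228336²·(1 − 0.07063851)·267/281 = 0.013204572.
Sum = 0.13137412.

0.13137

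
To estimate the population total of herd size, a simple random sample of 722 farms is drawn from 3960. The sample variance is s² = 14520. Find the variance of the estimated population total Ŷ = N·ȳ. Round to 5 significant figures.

Var(Ŷ) = N²·Var(ȳ) = N²·(1 − n/N)·s²/n.
f = 722/3960 = 0.18232323; Var(ȳ) = 0.81767677·14520/722 = 16.444137.
Var(Ŷ) = 3960² · 16.444137 = 2.5787038 × 10^8.

2.5787 × 10^8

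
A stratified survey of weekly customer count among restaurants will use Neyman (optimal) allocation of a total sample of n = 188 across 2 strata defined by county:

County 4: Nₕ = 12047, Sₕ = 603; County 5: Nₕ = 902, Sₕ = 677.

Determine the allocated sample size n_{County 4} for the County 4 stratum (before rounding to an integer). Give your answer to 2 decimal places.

Neyman allocation: nₕ = n·NₕSₕ / Σⱼ NⱼSⱼ.
Σ NⱼSⱼ = 12047·603 + 902·677 = 7.874995 × 10^6.
n_{County 4} = 188·12047·603 / (7.874995 × 10^6) = 173.42.

173.42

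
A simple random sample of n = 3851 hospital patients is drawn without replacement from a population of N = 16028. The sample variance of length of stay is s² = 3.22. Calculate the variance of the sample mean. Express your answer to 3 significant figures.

Under SRS without replacement, Var(ȳ) = (1 − f)·s²/n with f = n/N = 3851/16028 = 0.24026703.
Var(ȳ) = (1 − 0.24026703)·3.22/3851 = 0.75973297·8.3614646 × 10^-4 = 6.3524803 × 10^-4.

6.35 × 10^-4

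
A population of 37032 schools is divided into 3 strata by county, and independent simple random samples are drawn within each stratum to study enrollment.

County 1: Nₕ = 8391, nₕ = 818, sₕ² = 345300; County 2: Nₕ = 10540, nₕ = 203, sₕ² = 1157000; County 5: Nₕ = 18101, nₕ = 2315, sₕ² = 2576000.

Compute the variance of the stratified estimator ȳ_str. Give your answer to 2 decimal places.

Var(ȳ_str) = Σₕ Wₕ²(1 − fₕ)sₕ²/nₕ with Wₕ = Nₕ/N, N = 37032.
County 1: Wₕ = 0.22658782; term = 0.22658782²·(1 − 0.09748540)·345300/818 = 19.56008.
County 2: Wₕ = 0.28461871; term = 0.28461871²·(1 − 0.01925996)·1157000/203 = 452.81219.
County 5: Wₕ = 0.48879348; term = 0.48879348²·(1 − 0.12789349)·2576000/2315 = 231.85432.
Sum = 704.22659.

704.23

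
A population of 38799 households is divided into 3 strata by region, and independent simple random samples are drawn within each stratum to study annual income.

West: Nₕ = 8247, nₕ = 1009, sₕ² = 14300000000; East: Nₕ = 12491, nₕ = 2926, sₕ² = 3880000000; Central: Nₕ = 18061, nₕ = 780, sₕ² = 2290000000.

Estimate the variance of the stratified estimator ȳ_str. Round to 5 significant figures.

1.2759 × 10^6

Var(ȳ_str) = Σₕ Wₕ²(1 − fₕ)sₕ²/nₕ with Wₕ = Nₕ/N, N = 38799.
West: Wₕ = 0.21255702; term = 0.21255702²·(1 − 0.12234752)·14300000000/1009 = 561976.79.
East: Wₕ = 0.32194129; term = 0.32194129²·(1 − 0.23424866)·3880000000/2926 = 105244.28.
Central: Wₕ = 0.46550169; term = 0.46550169²·(1 − 0.04318698)·2290000000/780 = 608710.06.
Sum = 1.2759311 × 10^6.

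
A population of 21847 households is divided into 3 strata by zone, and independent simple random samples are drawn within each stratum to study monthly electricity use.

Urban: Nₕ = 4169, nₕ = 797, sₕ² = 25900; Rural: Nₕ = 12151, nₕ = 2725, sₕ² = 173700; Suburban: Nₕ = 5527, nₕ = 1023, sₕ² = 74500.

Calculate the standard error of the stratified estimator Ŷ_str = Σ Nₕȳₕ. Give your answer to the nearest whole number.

97829

Var(Ŷ_str) = Σₕ Nₕ²(1 − fₕ)sₕ²/nₕ.
Urban: 4169²·(1 − 797/4169)·25900/797 = 4.5683661 × 10^8.
Rural: 12151²·(1 − 2725/12151)·173700/2725 = 7.3008389 × 10^9.
Suburban: 5527²·(1 − 1023/5527)·74500/1023 = 1.8128776 × 10^9.
Sum = 9.5705531 × 10^9.
SE = √(9.5705531 × 10^9) = 97829.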